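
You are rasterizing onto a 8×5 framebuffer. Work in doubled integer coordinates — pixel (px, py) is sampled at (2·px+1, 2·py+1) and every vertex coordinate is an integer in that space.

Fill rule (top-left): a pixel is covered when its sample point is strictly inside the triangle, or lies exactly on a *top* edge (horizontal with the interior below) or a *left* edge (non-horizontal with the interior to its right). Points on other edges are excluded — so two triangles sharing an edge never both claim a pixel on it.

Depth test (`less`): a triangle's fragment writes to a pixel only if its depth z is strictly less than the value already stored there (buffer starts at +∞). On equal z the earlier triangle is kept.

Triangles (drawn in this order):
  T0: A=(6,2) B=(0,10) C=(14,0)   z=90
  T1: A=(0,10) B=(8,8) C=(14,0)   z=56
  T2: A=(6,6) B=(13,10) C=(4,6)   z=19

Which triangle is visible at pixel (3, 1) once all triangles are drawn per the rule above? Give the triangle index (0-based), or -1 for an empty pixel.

T0:
  2·area = 52  (B↔C swapped to make it positive)
  edge (6, 2)→(14, 0): d=(8,-2) top-left  bias=+0
  edge (14, 0)→(0, 10): d=(-14,10) right/bottom  bias=-1
  edge (0, 10)→(6, 2): d=(6,-8) top-left  bias=+0
    (5,0)@(11, 1): e=[2,16,34] → █
    (6,0)@(13, 1): e=[6,-4,50] → ·
    (3,1)@(7, 3): e=[10,28,14] → █
    (4,1)@(9, 3): e=[14,8,30] → █
    (5,1)@(11, 3): e=[18,-12,46] → ·
    (2,2)@(5, 5): e=[22,20,10] → █
    (3,2)@(7, 5): e=[26,0,26] → ·  [on edge]
    (4,2)@(9, 5): e=[30,-20,42] → ·
    (1,3)@(3, 7): e=[34,12,6] → █
    (2,3)@(5, 7): e=[38,-8,22] → ·
    (0,4)@(1, 9): e=[46,4,2] → █
    (1,4)@(3, 9): e=[50,-16,18] → ·
  covered (6 px):
    · · · · · █ · ·
    · · · █ █ · · ·
    · · █ · · · · ·
    · █ · · · · · ·
    █ · · · · · · ·
T1:
  2·area = 52  (B↔C swapped to make it positive)
  edge (0, 10)→(14, 0): d=(14,-10) top-left  bias=+0
  edge (14, 0)→(8, 8): d=(-6,8) right/bottom  bias=-1
  edge (8, 8)→(0, 10): d=(-8,2) right/bottom  bias=-1
    (6,0)@(13, 1): e=[4,2,46] → █
    (7,0)@(15, 1): e=[24,-14,42] → ·
    (5,1)@(11, 3): e=[12,6,34] → █
    (6,1)@(13, 3): e=[32,-10,30] → ·
    (3,2)@(7, 5): e=[0,26,26] → █  [on edge]
    (4,2)@(9, 5): e=[20,10,22] → █
    (5,2)@(11, 5): e=[40,-6,18] → ·
    (2,3)@(5, 7): e=[8,30,14] → █
    (4,3)@(9, 7): e=[48,-2,6] → ·
    (1,4)@(3, 9): e=[16,34,2] → █
    (2,4)@(5, 9): e=[36,18,-2] → ·
    (3,4)@(7, 9): e=[56,2,-6] → ·
  covered (7 px):
    · · · · · · █ ·
    · · · · · █ · ·
    · · · █ █ · · ·
    · · █ █ · · · ·
    · █ · · · · · ·
T2:
  2·area = 8
  edge (6, 6)→(13, 10): d=(7,4) right/bottom  bias=-1
  edge (13, 10)→(4, 6): d=(-9,-4) top-left  bias=+0
  edge (4, 6)→(6, 6): d=(2,0) top-left  bias=+0
    (3,3)@(7, 7): e=[3,3,2] → █
    (4,3)@(9, 7): e=[-5,11,2] → ·
    (3,4)@(7, 9): e=[17,-15,6] → ·
    (5,4)@(11, 9): e=[1,1,6] → █
    (6,4)@(13, 9): e=[-7,9,6] → ·
  covered (2 px):
    · · · · · · · ·
    · · · · · · · ·
    · · · · · · · ·
    · · · █ · · · ·
    · · · · · █ · ·

Z-buffer (winner per pixel, '.' = empty):
  . . . . . 0 1 .
  . . . 0 0 1 . .
  . . 0 1 1 . . .
  . 0 1 2 . . . .
  0 1 . . . 2 . .

Answer: 0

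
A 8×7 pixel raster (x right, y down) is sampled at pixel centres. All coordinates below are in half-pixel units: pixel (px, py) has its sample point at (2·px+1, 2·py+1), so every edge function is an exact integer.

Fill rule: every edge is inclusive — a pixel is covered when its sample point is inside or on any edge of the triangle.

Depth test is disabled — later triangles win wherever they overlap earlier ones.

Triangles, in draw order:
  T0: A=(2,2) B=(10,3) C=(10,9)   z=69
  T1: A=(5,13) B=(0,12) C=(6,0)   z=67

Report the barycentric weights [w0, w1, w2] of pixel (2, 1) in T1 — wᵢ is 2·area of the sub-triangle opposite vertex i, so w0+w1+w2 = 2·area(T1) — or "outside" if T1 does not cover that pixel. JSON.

T0:
  2·area = 48
  edge (2, 2)→(10, 3): d=(8,1) inclusive
  edge (10, 3)→(10, 9): d=(0,6) inclusive
  edge (10, 9)→(2, 2): d=(-8,-7) inclusive
    (2,1)@(5, 3): e=[5,30,13] → #
    (3,1)@(7, 3): e=[3,18,27] → #
    (4,1)@(9, 3): e=[1,6,41] → #
    (5,1)@(11, 3): e=[-1,-6,55] → ·
    (2,2)@(5, 5): e=[21,30,-3] → ·
    (3,2)@(7, 5): e=[19,18,11] → #
    (5,2)@(11, 5): e=[15,-6,39] → ·
    (3,3)@(7, 7): e=[35,18,-5] → ·
    (4,3)@(9, 7): e=[33,6,9] → #
    (5,3)@(11, 7): e=[31,-6,23] → ·
    (4,4)@(9, 9): e=[49,6,-7] → ·
  covered (6 px):
    · · · · · · · ·
    · · # # # · · ·
    · · · # # · · ·
    · · · · # · · ·
    · · · · · · · ·
    · · · · · · · ·
    · · · · · · · ·
T1:
  2·area = 66
  edge (5, 13)→(0, 12): d=(-5,-1) inclusive
  edge (0, 12)→(6, 0): d=(6,-12) inclusive
  edge (6, 0)→(5, 13): d=(-1,13) inclusive
    (2,1)@(5, 3): e=[50,6,10] → #
    (3,1)@(7, 3): e=[52,30,-16] → ·
    (2,2)@(5, 5): e=[40,18,8] → #
    (3,2)@(7, 5): e=[42,42,-18] → ·
    (1,3)@(3, 7): e=[28,6,32] → #
    (3,3)@(7, 7): e=[32,54,-20] → ·
    (1,4)@(3, 9): e=[18,18,30] → #
    (3,4)@(7, 9): e=[22,66,-22] → ·
    (0,5)@(1, 11): e=[6,6,54] → #
    (3,5)@(7, 11): e=[12,78,-24] → ·
    (0,6)@(1, 13): e=[-4,18,52] → ·
    (1,6)@(3, 13): e=[-2,42,26] → ·
    (2,6)@(5, 13): e=[0,66,0] → #  [on edge]
  covered (10 px):
    · · · · · · · ·
    · · # · · · · ·
    · · # · · · · ·
    · # # · · · · ·
    · # # · · · · ·
    # # # · · · · ·
    · · # · · · · ·

Result: [6,10,50]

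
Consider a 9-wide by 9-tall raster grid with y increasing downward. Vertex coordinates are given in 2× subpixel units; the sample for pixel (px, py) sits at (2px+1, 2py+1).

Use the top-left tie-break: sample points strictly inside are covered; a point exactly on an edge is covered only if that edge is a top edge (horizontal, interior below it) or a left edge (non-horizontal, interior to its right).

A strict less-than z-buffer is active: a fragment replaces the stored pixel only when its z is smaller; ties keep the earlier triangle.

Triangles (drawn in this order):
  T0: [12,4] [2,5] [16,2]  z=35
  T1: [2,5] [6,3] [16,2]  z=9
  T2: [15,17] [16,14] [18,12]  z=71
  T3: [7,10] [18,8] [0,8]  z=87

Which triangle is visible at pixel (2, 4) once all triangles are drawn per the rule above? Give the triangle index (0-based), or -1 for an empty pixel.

T0:
  2·area = 16
  edge (12, 4)→(2, 5): d=(-10,1) right/bottom  bias=-1
  edge (2, 5)→(16, 2): d=(14,-3) top-left  bias=+0
  edge (16, 2)→(12, 4): d=(-4,2) right/bottom  bias=-1
    (6,1)@(13, 3): e=[9,5,2] → #
    (7,1)@(15, 3): e=[7,11,-2] → ·
    (6,2)@(13, 5): e=[-11,33,-6] → ·
  covered (1 px):
    · · · · · · · · ·
    · · · · · · # · ·
    · · · · · · · · ·
    · · · · · · · · ·
    · · · · · · · · ·
    · · · · · · · · ·
    · · · · · · · · ·
    · · · · · · · · ·
    · · · · · · · · ·
T1:
  2·area = 16
  edge (2, 5)→(6, 3): d=(4,-2) top-left  bias=+0
  edge (6, 3)→(16, 2): d=(10,-1) top-left  bias=+0
  edge (16, 2)→(2, 5): d=(-14,3) right/bottom  bias=-1
    (3,1)@(7, 3): e=[2,1,13] → #
    (4,1)@(9, 3): e=[6,3,7] → #
    (5,1)@(11, 3): e=[10,5,1] → #
    (6,1)@(13, 3): e=[14,7,-5] → ·
    (3,2)@(7, 5): e=[10,21,-15] → ·
    (4,2)@(9, 5): e=[14,23,-21] → ·
    (5,2)@(11, 5): e=[18,25,-27] → ·
  covered (3 px):
    · · · · · · · · ·
    · · · # # # · · ·
    · · · · · · · · ·
    · · · · · · · · ·
    · · · · · · · · ·
    · · · · · · · · ·
    · · · · · · · · ·
    · · · · · · · · ·
    · · · · · · · · ·
T2:
  2·area = 4
  edge (15, 17)→(16, 14): d=(1,-3) top-left  bias=+0
  edge (16, 14)→(18, 12): d=(2,-2) top-left  bias=+0
  edge (18, 12)→(15, 17): d=(-3,5) right/bottom  bias=-1
    (8,5)@(17, 11): e=[0,-4,8] → ·  [on edge]
    (8,6)@(17, 13): e=[2,0,2] → #  [on edge]
    (7,7)@(15, 15): e=[-2,0,6] → ·  [on edge]
    (8,7)@(17, 15): e=[4,4,-4] → ·
    (6,8)@(13, 17): e=[-6,0,10] → ·  [on edge]
    (7,8)@(15, 17): e=[0,4,0] → ·  [on edge]
  covered (1 px):
    · · · · · · · · ·
    · · · · · · · · ·
    · · · · · · · · ·
    · · · · · · · · ·
    · · · · · · · · ·
    · · · · · · · · ·
    · · · · · · · · #
    · · · · · · · · ·
    · · · · · · · · ·
T3:
  2·area = 36  (B↔C swapped to make it positive)
  edge (7, 10)→(0, 8): d=(-7,-2) top-left  bias=+0
  edge (0, 8)→(18, 8): d=(18,0) top-left  bias=+0
  edge (18, 8)→(7, 10): d=(-11,2) right/bottom  bias=-1
    (2,4)@(5, 9): e=[3,18,15] → #
    (3,4)@(7, 9): e=[7,18,11] → #
    (4,4)@(9, 9): e=[11,18,7] → #
    (5,4)@(11, 9): e=[15,18,3] → #
    (6,4)@(13, 9): e=[19,18,-1] → ·
    (2,5)@(5, 11): e=[-11,54,-7] → ·
    (3,5)@(7, 11): e=[-7,54,-11] → ·
    (4,5)@(9, 11): e=[-3,54,-15] → ·
    (5,5)@(11, 11): e=[1,54,-19] → ·
  covered (4 px):
    · · · · · · · · ·
    · · · · · · · · ·
    · · · · · · · · ·
    · · · · · · · · ·
    · · # # # # · · ·
    · · · · · · · · ·
    · · · · · · · · ·
    · · · · · · · · ·
    · · · · · · · · ·

Z-buffer (winner per pixel, '.' = empty):
  . . . . . . . . .
  . . . 1 1 1 0 . .
  . . . . . . . . .
  . . . . . . . . .
  . . 3 3 3 3 . . .
  . . . . . . . . .
  . . . . . . . . 2
  . . . . . . . . .
  . . . . . . . . .

Result: 3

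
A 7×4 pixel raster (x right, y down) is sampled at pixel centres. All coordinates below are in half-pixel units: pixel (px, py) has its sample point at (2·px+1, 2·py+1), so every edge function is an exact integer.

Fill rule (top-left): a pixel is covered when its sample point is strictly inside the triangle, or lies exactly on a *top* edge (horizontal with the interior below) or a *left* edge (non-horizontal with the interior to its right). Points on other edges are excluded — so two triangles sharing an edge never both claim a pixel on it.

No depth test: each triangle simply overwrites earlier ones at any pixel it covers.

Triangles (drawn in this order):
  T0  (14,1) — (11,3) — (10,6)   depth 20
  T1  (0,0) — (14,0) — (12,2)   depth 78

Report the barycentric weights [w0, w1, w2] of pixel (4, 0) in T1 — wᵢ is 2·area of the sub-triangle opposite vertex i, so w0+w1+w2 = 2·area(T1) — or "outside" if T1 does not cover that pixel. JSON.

T0:
  2·area = 7  (B↔C swapped to make it positive)
  edge (14, 1)→(10, 6): d=(-4,5) right/bottom  bias=-1
  edge (10, 6)→(11, 3): d=(1,-3) top-left  bias=+0
  edge (11, 3)→(14, 1): d=(3,-2) top-left  bias=+0
    (5,1)@(11, 3): e=[7,0,0] → #  [on edge]
    (6,1)@(13, 3): e=[-3,6,4] → ·
    (5,2)@(11, 5): e=[-1,2,6] → ·
    (2,3)@(5, 7): e=[21,-14,0] → ·  [on edge]
  covered (1 px):
    · · · · · · ·
    · · · · · # ·
    · · · · · · ·
    · · · · · · ·
T1:
  2·area = 28
  edge (0, 0)→(14, 0): d=(14,0) top-left  bias=+0
  edge (14, 0)→(12, 2): d=(-2,2) right/bottom  bias=-1
  edge (12, 2)→(0, 0): d=(-12,-2) top-left  bias=+0
    (3,0)@(7, 1): e=[14,12,2] → #
    (4,0)@(9, 1): e=[14,8,6] → #
    (5,0)@(11, 1): e=[14,4,10] → #
    (6,0)@(13, 1): e=[14,0,14] → ·  [on edge]
    (3,1)@(7, 3): e=[42,8,-22] → ·
    (4,1)@(9, 3): e=[42,4,-18] → ·
    (5,1)@(11, 3): e=[42,0,-14] → ·  [on edge]
    (4,2)@(9, 5): e=[70,0,-42] → ·  [on edge]
    (3,3)@(7, 7): e=[98,0,-70] → ·  [on edge]
  covered (3 px):
    · · · # # # ·
    · · · · · · ·
    · · · · · · ·
    · · · · · · ·

Answer: [8,6,14]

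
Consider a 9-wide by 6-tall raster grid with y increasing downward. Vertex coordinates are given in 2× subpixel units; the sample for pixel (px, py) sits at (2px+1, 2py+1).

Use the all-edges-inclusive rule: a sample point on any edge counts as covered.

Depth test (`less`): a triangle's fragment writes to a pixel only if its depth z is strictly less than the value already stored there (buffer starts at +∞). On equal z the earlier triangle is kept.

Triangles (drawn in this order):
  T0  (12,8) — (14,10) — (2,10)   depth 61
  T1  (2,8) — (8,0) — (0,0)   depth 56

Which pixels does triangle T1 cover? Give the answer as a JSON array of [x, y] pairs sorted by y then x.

T0:
  2·area = 24
  edge (12, 8)→(14, 10): d=(2,2) inclusive
  edge (14, 10)→(2, 10): d=(-12,0) inclusive
  edge (2, 10)→(12, 8): d=(10,-2) inclusive
    (2,0)@(5, 1): e=[0,108,-84] → ·  [on edge]
    (3,1)@(7, 3): e=[0,84,-60] → ·  [on edge]
    (4,2)@(9, 5): e=[0,60,-36] → ·  [on edge]
    (5,3)@(11, 7): e=[0,36,-12] → ·  [on edge]
    (8,3)@(17, 7): e=[-12,36,0] → ·  [on edge]
    (3,4)@(7, 9): e=[12,12,0] → █  [on edge]
    (4,4)@(9, 9): e=[8,12,4] → █
    (5,4)@(11, 9): e=[4,12,8] → █
    (6,4)@(13, 9): e=[0,12,12] → █  [on edge]
    (7,4)@(15, 9): e=[-4,12,16] → ·
    (3,5)@(7, 11): e=[16,-12,20] → ·
    (4,5)@(9, 11): e=[12,-12,24] → ·
    (7,5)@(15, 11): e=[0,-12,36] → ·  [on edge]
  covered (4 px):
    · · · · · · · · ·
    · · · · · · · · ·
    · · · · · · · · ·
    · · · · · · · · ·
    · · · █ █ █ █ · ·
    · · · · · · · · ·
T1:
  2·area = 64  (B↔C swapped to make it positive)
  edge (2, 8)→(0, 0): d=(-2,-8) inclusive
  edge (0, 0)→(8, 0): d=(8,0) inclusive
  edge (8, 0)→(2, 8): d=(-6,8) inclusive
    (0,0)@(1, 1): e=[6,8,50] → █
    (1,0)@(3, 1): e=[22,8,34] → █
    (2,0)@(5, 1): e=[38,8,18] → █
    (3,0)@(7, 1): e=[54,8,2] → █
    (4,0)@(9, 1): e=[70,8,-14] → ·
    (0,1)@(1, 3): e=[2,24,38] → █
    (3,1)@(7, 3): e=[50,24,-10] → ·
    (0,2)@(1, 5): e=[-2,40,26] → ·
    (1,2)@(3, 5): e=[14,40,10] → █
    (2,2)@(5, 5): e=[30,40,-6] → ·
    (1,3)@(3, 7): e=[10,56,-2] → ·
  covered (8 px):
    █ █ █ █ · · · · ·
    █ █ █ · · · · · ·
    · █ · · · · · · ·
    · · · · · · · · ·
    · · · · · · · · ·
    · · · · · · · · ·

Answer: [[0,0],[1,0],[2,0],[3,0],[0,1],[1,1],[2,1],[1,2]]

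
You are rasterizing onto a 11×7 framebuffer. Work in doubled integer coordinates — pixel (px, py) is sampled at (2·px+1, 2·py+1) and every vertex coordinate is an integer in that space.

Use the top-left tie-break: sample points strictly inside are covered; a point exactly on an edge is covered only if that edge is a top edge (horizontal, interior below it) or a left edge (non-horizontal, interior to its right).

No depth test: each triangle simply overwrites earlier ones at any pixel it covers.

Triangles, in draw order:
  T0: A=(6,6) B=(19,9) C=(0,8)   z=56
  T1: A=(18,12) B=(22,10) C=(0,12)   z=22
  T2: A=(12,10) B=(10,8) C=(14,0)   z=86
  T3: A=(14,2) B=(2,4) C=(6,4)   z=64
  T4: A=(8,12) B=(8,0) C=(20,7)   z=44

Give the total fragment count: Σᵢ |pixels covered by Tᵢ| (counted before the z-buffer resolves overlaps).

T0:
  2·area = 44
  edge (6, 6)→(19, 9): d=(13,3) right/bottom  bias=-1
  edge (19, 9)→(0, 8): d=(-19,-1) top-left  bias=+0
  edge (0, 8)→(6, 6): d=(6,-2) top-left  bias=+0
    (10,0)@(21, 1): e=[-110,154,0] → ·  [on edge]
    (7,1)@(15, 3): e=[-66,110,0] → ·  [on edge]
    (4,2)@(9, 5): e=[-22,66,0] → ·  [on edge]
    (1,3)@(3, 7): e=[22,22,0] → █  [on edge]
    (2,3)@(5, 7): e=[16,24,4] → █
    (3,3)@(7, 7): e=[10,26,8] → █
    (4,3)@(9, 7): e=[4,28,12] → █
    (5,3)@(11, 7): e=[-2,30,16] → ·
    (1,4)@(3, 9): e=[48,-16,12] → ·
    (2,4)@(5, 9): e=[42,-14,16] → ·
    (3,4)@(7, 9): e=[36,-12,20] → ·
    (4,4)@(9, 9): e=[30,-10,24] → ·
    (9,4)@(19, 9): e=[0,0,44] → ·  [on edge]
  covered (4 px):
    · · · · · · · · · · ·
    · · · · · · · · · · ·
    · · · · · · · · · · ·
    · █ █ █ █ · · · · · ·
    · · · · · · · · · · ·
    · · · · · · · · · · ·
    · · · · · · · · · · ·
T1:
  2·area = 36  (B↔C swapped to make it positive)
  edge (18, 12)→(0, 12): d=(-18,0) right/bottom  bias=-1
  edge (0, 12)→(22, 10): d=(22,-2) top-left  bias=+0
  edge (22, 10)→(18, 12): d=(-4,2) right/bottom  bias=-1
    (5,5)@(11, 11): e=[18,0,18] → █  [on edge]
    (6,5)@(13, 11): e=[18,4,14] → █
    (7,5)@(15, 11): e=[18,8,10] → █
    (8,5)@(17, 11): e=[18,12,6] → █
    (9,5)@(19, 11): e=[18,16,2] → █
    (10,5)@(21, 11): e=[18,20,-2] → ·
    (5,6)@(11, 13): e=[-18,44,10] → ·
    (6,6)@(13, 13): e=[-18,48,6] → ·
    (7,6)@(15, 13): e=[-18,52,2] → ·
    (8,6)@(17, 13): e=[-18,56,-2] → ·
    (9,6)@(19, 13): e=[-18,60,-6] → ·
  covered (5 px):
    · · · · · · · · · · ·
    · · · · · · · · · · ·
    · · · · · · · · · · ·
    · · · · · · · · · · ·
    · · · · · · · · · · ·
    · · · · · █ █ █ █ █ ·
    · · · · · · · · · · ·
T2:
  2·area = 24
  edge (12, 10)→(10, 8): d=(-2,-2) top-left  bias=+0
  edge (10, 8)→(14, 0): d=(4,-8) top-left  bias=+0
  edge (14, 0)→(12, 10): d=(-2,10) right/bottom  bias=-1
    (1,0)@(3, 1): e=[0,-84,108] → ·  [on edge]
    (2,1)@(5, 3): e=[0,-60,84] → ·  [on edge]
    (6,1)@(13, 3): e=[16,4,4] → █
    (7,1)@(15, 3): e=[20,20,-16] → ·
    (3,2)@(7, 5): e=[0,-36,60] → ·  [on edge]
    (6,2)@(13, 5): e=[12,12,0] → ·  [on edge]
    (4,3)@(9, 7): e=[0,-12,36] → ·  [on edge]
    (5,3)@(11, 7): e=[4,4,16] → █
    (6,3)@(13, 7): e=[8,20,-4] → ·
    (5,4)@(11, 9): e=[0,12,12] → █  [on edge]
    (6,4)@(13, 9): e=[4,28,-8] → ·
    (5,5)@(11, 11): e=[-4,20,8] → ·
    (6,5)@(13, 11): e=[0,36,-12] → ·  [on edge]
    (7,6)@(15, 13): e=[0,60,-36] → ·  [on edge]
  covered (3 px):
    · · · · · · · · · · ·
    · · · · · · █ · · · ·
    · · · · · · · · · · ·
    · · · · · █ · · · · ·
    · · · · · █ · · · · ·
    · · · · · · · · · · ·
    · · · · · · · · · · ·
T3:
  2·area = 8  (B↔C swapped to make it positive)
  edge (14, 2)→(6, 4): d=(-8,2) right/bottom  bias=-1
  edge (6, 4)→(2, 4): d=(-4,0) right/bottom  bias=-1
  edge (2, 4)→(14, 2): d=(12,-2) top-left  bias=+0
    (4,1)@(9, 3): e=[2,4,2] → █
    (5,1)@(11, 3): e=[-2,4,6] → ·
    (4,2)@(9, 5): e=[-14,-4,26] → ·
  covered (1 px):
    · · · · · · · · · · ·
    · · · · █ · · · · · ·
    · · · · · · · · · · ·
    · · · · · · · · · · ·
    · · · · · · · · · · ·
    · · · · · · · · · · ·
    · · · · · · · · · · ·
T4:
  2·area = 144
  edge (8, 12)→(8, 0): d=(0,-12) top-left  bias=+0
  edge (8, 0)→(20, 7): d=(12,7) right/bottom  bias=-1
  edge (20, 7)→(8, 12): d=(-12,5) right/bottom  bias=-1
    (4,0)@(9, 1): e=[12,5,127] → █
    (5,0)@(11, 1): e=[36,-9,117] → ·
    (4,1)@(9, 3): e=[12,29,103] → █
    (5,1)@(11, 3): e=[36,15,93] → █
    (6,1)@(13, 3): e=[60,1,83] → █
    (7,1)@(15, 3): e=[84,-13,73] → ·
    (4,2)@(9, 5): e=[12,53,79] → █
    (7,2)@(15, 5): e=[84,11,49] → █
    (8,2)@(17, 5): e=[108,-3,39] → ·
    (4,3)@(9, 7): e=[12,77,55] → █
    (8,3)@(17, 7): e=[108,21,15] → █
    (9,3)@(19, 7): e=[132,7,5] → █
  covered (19 px):
    · · · · █ · · · · · ·
    · · · · █ █ █ · · · ·
    · · · · █ █ █ █ · · ·
    · · · · █ █ █ █ █ █ ·
    · · · · █ █ █ █ · · ·
    · · · · █ · · · · · ·
    · · · · · · · · · · ·

Result: 32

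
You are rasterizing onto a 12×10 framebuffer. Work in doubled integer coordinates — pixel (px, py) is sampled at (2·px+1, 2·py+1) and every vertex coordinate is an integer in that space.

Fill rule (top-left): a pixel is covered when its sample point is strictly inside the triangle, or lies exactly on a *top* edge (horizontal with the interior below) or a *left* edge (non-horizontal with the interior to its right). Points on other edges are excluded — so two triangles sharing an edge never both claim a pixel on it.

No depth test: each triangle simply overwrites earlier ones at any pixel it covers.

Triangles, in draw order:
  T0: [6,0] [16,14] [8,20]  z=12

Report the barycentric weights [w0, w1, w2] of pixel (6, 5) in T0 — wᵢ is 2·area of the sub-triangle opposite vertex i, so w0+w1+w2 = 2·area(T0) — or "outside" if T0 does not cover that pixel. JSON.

T0:
  2·area = 172
  edge (6, 0)→(16, 14): d=(10,14) right/bottom  bias=-1
  edge (16, 14)→(8, 20): d=(-8,6) right/bottom  bias=-1
  edge (8, 20)→(6, 0): d=(-2,-20) top-left  bias=+0
    (3,1)@(7, 3): e=[16,142,14] → X
    (4,1)@(9, 3): e=[-12,130,54] → .
    (3,2)@(7, 5): e=[36,126,10] → X
    (4,2)@(9, 5): e=[8,114,50] → X
    (5,2)@(11, 5): e=[-20,102,90] → .
    (3,3)@(7, 7): e=[56,110,6] → X
    (5,3)@(11, 7): e=[0,86,86] → .  [on edge]
    (3,4)@(7, 9): e=[76,94,2] → X
    (5,4)@(11, 9): e=[20,70,82] → X
    (6,4)@(13, 9): e=[-8,58,122] → .
    (3,5)@(7, 11): e=[96,78,-2] → .
    (4,5)@(9, 11): e=[68,66,38] → X
  covered (21 px):
    . . . . . . . . . . . .
    . . . X . . . . . . . .
    . . . X X . . . . . . .
    . . . X X . . . . . . .
    . . . X X X . . . . . .
    . . . . X X X . . . . .
    . . . . X X X X . . . .
    . . . . X X X . . . . .
    . . . . X X . . . . . .
    . . . . X . . . . . . .

Final: [42,118,12]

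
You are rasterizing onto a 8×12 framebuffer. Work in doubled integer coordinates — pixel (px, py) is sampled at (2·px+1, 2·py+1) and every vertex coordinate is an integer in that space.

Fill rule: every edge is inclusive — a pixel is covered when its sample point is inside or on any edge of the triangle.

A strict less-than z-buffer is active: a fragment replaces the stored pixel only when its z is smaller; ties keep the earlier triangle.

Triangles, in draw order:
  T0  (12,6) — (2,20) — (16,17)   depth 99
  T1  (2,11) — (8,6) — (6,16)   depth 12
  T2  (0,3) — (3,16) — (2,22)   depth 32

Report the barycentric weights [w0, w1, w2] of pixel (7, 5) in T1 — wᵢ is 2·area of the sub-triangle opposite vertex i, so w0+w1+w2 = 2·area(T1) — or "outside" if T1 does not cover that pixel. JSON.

T0:
  2·area = 166  (B↔C swapped to make it positive)
  edge (12, 6)→(16, 17): d=(4,11) inclusive
  edge (16, 17)→(2, 20): d=(-14,3) inclusive
  edge (2, 20)→(12, 6): d=(10,-14) inclusive
    (5,4)@(11, 9): e=[23,127,16] → #
    (6,4)@(13, 9): e=[1,121,44] → #
    (7,4)@(15, 9): e=[-21,115,72] → ·
    (4,5)@(9, 11): e=[53,105,8] → #
    (7,5)@(15, 11): e=[-13,87,92] → ·
    (3,6)@(7, 13): e=[83,83,0] → #  [on edge]
    (7,6)@(15, 13): e=[-5,59,112] → ·
    (3,7)@(7, 15): e=[91,55,20] → #
    (7,7)@(15, 15): e=[3,31,132] → #
    (2,8)@(5, 17): e=[121,33,12] → #
    (1,9)@(3, 19): e=[151,11,4] → #
    (3,9)@(7, 19): e=[107,-1,60] → ·
  covered (22 px):
    · · · · · · · ·
    · · · · · · · ·
    · · · · · · · ·
    · · · · · · · ·
    · · · · · # # ·
    · · · · # # # ·
    · · · # # # # ·
    · · · # # # # #
    · · # # # # # #
    · # # · · · · ·
    · · · · · · · ·
    · · · · · · · ·
T1:
  2·area = 50
  edge (2, 11)→(8, 6): d=(6,-5) inclusive
  edge (8, 6)→(6, 16): d=(-2,10) inclusive
  edge (6, 16)→(2, 11): d=(-4,-5) inclusive
    (4,0)@(9, 1): e=[-25,0,75] → ·  [on edge]
    (3,3)@(7, 7): e=[1,8,41] → #
    (4,3)@(9, 7): e=[11,-12,51] → ·
    (2,4)@(5, 9): e=[3,24,23] → #
    (4,4)@(9, 9): e=[23,-16,43] → ·
    (1,5)@(3, 11): e=[5,40,5] → #
    (3,5)@(7, 11): e=[25,0,25] → #  [on edge]
    (4,5)@(9, 11): e=[35,-20,35] → ·
    (1,6)@(3, 13): e=[17,36,-3] → ·
    (2,6)@(5, 13): e=[27,16,7] → #
    (3,6)@(7, 13): e=[37,-4,17] → ·
    (2,7)@(5, 15): e=[39,12,-1] → ·
    (2,10)@(5, 21): e=[75,0,-25] → ·  [on edge]
  covered (7 px):
    · · · · · · · ·
    · · · · · · · ·
    · · · · · · · ·
    · · · # · · · ·
    · · # # · · · ·
    · # # # · · · ·
    · · # · · · · ·
    · · · · · · · ·
    · · · · · · · ·
    · · · · · · · ·
    · · · · · · · ·
    · · · · · · · ·
T2:
  2·area = 31
  edge (0, 3)→(3, 16): d=(3,13) inclusive
  edge (3, 16)→(2, 22): d=(-1,6) inclusive
  edge (2, 22)→(0, 3): d=(-2,-19) inclusive
    (0,4)@(1, 9): e=[5,19,7] → #
    (1,4)@(3, 9): e=[-21,7,45] → ·
    (0,5)@(1, 11): e=[11,17,3] → #
    (1,5)@(3, 11): e=[-15,5,41] → ·
    (0,6)@(1, 13): e=[17,15,-1] → ·
  covered (2 px):
    · · · · · · · ·
    · · · · · · · ·
    · · · · · · · ·
    · · · · · · · ·
    # · · · · · · ·
    # · · · · · · ·
    · · · · · · · ·
    · · · · · · · ·
    · · · · · · · ·
    · · · · · · · ·
    · · · · · · · ·
    · · · · · · · ·

Final: "outside"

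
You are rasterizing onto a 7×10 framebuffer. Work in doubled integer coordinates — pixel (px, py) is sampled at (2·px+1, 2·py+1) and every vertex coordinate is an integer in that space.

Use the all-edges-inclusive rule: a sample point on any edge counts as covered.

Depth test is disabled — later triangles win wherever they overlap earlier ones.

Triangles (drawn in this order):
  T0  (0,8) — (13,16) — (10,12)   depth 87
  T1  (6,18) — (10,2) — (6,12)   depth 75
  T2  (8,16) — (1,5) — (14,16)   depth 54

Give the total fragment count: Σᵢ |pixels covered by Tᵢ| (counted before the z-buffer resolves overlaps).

T0:
  2·area = 28  (B↔C swapped to make it positive)
  edge (0, 8)→(10, 12): d=(10,4) inclusive
  edge (10, 12)→(13, 16): d=(3,4) inclusive
  edge (13, 16)→(0, 8): d=(-13,-8) inclusive
    (2,5)@(5, 11): e=[10,17,1] → █
    (3,5)@(7, 11): e=[2,9,17] → █
    (4,5)@(9, 11): e=[-6,1,33] → ·
    (2,6)@(5, 13): e=[30,23,-25] → ·
    (3,6)@(7, 13): e=[22,15,-9] → ·
    (4,6)@(9, 13): e=[14,7,7] → █
    (5,6)@(11, 13): e=[6,-1,23] → ·
    (4,7)@(9, 15): e=[34,13,-19] → ·
  covered (3 px):
    · · · · · · ·
    · · · · · · ·
    · · · · · · ·
    · · · · · · ·
    · · · · · · ·
    · · █ █ · · ·
    · · · · █ · ·
    · · · · · · ·
    · · · · · · ·
    · · · · · · ·
T1:
  2·area = 24  (B↔C swapped to make it positive)
  edge (6, 18)→(6, 12): d=(0,-6) inclusive
  edge (6, 12)→(10, 2): d=(4,-10) inclusive
  edge (10, 2)→(6, 18): d=(-4,16) inclusive
    (4,2)@(9, 5): e=[18,2,4] → █
    (5,2)@(11, 5): e=[30,22,-28] → ·
    (4,3)@(9, 7): e=[18,10,-4] → ·
    (3,5)@(7, 11): e=[6,6,12] → █
    (4,5)@(9, 11): e=[18,26,-20] → ·
    (3,6)@(7, 13): e=[6,14,4] → █
    (4,6)@(9, 13): e=[18,34,-28] → ·
    (3,7)@(7, 15): e=[6,22,-4] → ·
  covered (3 px):
    · · · · · · ·
    · · · · · · ·
    · · · · █ · ·
    · · · · · · ·
    · · · · · · ·
    · · · █ · · ·
    · · · █ · · ·
    · · · · · · ·
    · · · · · · ·
    · · · · · · ·
T2:
  2·area = 66
  edge (8, 16)→(1, 5): d=(-7,-11) inclusive
  edge (1, 5)→(14, 16): d=(13,11) inclusive
  edge (14, 16)→(8, 16): d=(-6,0) inclusive
    (0,2)@(1, 5): e=[0,0,66] → █  [on edge]
    (1,2)@(3, 5): e=[22,-22,66] → ·
    (0,3)@(1, 7): e=[-14,26,54] → ·
    (1,3)@(3, 7): e=[8,4,54] → █
    (2,3)@(5, 7): e=[30,-18,54] → ·
    (1,4)@(3, 9): e=[-6,30,42] → ·
    (2,4)@(5, 9): e=[16,8,42] → █
    (3,4)@(7, 9): e=[38,-14,42] → ·
    (2,5)@(5, 11): e=[2,34,30] → █
    (3,5)@(7, 11): e=[24,12,30] → █
    (4,5)@(9, 11): e=[46,-10,30] → ·
    (2,6)@(5, 13): e=[-12,60,18] → ·
  covered (9 px):
    · · · · · · ·
    · · · · · · ·
    █ · · · · · ·
    · █ · · · · ·
    · · █ · · · ·
    · · █ █ · · ·
    · · · █ █ · ·
    · · · · █ █ ·
    · · · · · · ·
    · · · · · · ·

Result: 15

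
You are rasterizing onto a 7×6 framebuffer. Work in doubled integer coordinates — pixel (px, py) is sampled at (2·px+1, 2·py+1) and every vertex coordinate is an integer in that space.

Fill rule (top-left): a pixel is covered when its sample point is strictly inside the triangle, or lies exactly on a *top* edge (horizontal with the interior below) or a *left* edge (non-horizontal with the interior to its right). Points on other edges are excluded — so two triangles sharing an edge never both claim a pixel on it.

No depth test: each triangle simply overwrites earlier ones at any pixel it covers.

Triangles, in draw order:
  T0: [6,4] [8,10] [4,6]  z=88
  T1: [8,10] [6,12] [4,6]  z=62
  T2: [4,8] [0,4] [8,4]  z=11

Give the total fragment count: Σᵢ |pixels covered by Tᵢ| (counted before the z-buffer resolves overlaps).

T0:
  2·area = 16
  edge (6, 4)→(8, 10): d=(2,6) right/bottom  bias=-1
  edge (8, 10)→(4, 6): d=(-4,-4) top-left  bias=+0
  edge (4, 6)→(6, 4): d=(2,-2) top-left  bias=+0
    (2,0)@(5, 1): e=[0,24,-8] → ·  [on edge]
    (4,0)@(9, 1): e=[-24,40,0] → ·  [on edge]
    (0,1)@(1, 3): e=[28,0,-12] → ·  [on edge]
    (3,1)@(7, 3): e=[-8,24,0] → ·  [on edge]
    (1,2)@(3, 5): e=[20,0,-4] → ·  [on edge]
    (2,2)@(5, 5): e=[8,8,0] → #  [on edge]
    (3,2)@(7, 5): e=[-4,16,4] → ·
    (1,3)@(3, 7): e=[24,-8,0] → ·  [on edge]
    (2,3)@(5, 7): e=[12,0,4] → #  [on edge]
    (3,3)@(7, 7): e=[0,8,8] → ·  [on edge]
    (0,4)@(1, 9): e=[40,-24,0] → ·  [on edge]
    (2,4)@(5, 9): e=[16,-8,8] → ·
    (3,4)@(7, 9): e=[4,0,12] → #  [on edge]
    (4,5)@(9, 11): e=[-4,0,20] → ·  [on edge]
  covered (3 px):
    · · · · · · ·
    · · · · · · ·
    · · # · · · ·
    · · # · · · ·
    · · · # · · ·
    · · · · · · ·
T1:
  2·area = 16
  edge (8, 10)→(6, 12): d=(-2,2) right/bottom  bias=-1
  edge (6, 12)→(4, 6): d=(-2,-6) top-left  bias=+0
  edge (4, 6)→(8, 10): d=(4,4) right/bottom  bias=-1
    (0,1)@(1, 3): e=[28,-12,0] → ·  [on edge]
    (1,1)@(3, 3): e=[24,0,-8] → ·  [on edge]
    (1,2)@(3, 5): e=[20,-4,0] → ·  [on edge]
    (6,2)@(13, 5): e=[0,56,-40] → ·  [on edge]
    (2,3)@(5, 7): e=[12,4,0] → ·  [on edge]
    (5,3)@(11, 7): e=[0,40,-24] → ·  [on edge]
    (2,4)@(5, 9): e=[8,0,8] → #  [on edge]
    (3,4)@(7, 9): e=[4,12,0] → ·  [on edge]
    (4,4)@(9, 9): e=[0,24,-8] → ·  [on edge]
    (2,5)@(5, 11): e=[4,-4,16] → ·
    (3,5)@(7, 11): e=[0,8,8] → ·  [on edge]
    (4,5)@(9, 11): e=[-4,20,0] → ·  [on edge]
  covered (1 px):
    · · · · · · ·
    · · · · · · ·
    · · · · · · ·
    · · · · · · ·
    · · # · · · ·
    · · · · · · ·
T2:
  2·area = 32
  edge (4, 8)→(0, 4): d=(-4,-4) top-left  bias=+0
  edge (0, 4)→(8, 4): d=(8,0) top-left  bias=+0
  edge (8, 4)→(4, 8): d=(-4,4) right/bottom  bias=-1
    (5,0)@(11, 1): e=[56,-24,0] → ·  [on edge]
    (4,1)@(9, 3): e=[40,-8,0] → ·  [on edge]
    (0,2)@(1, 5): e=[0,8,24] → #  [on edge]
    (1,2)@(3, 5): e=[8,8,16] → #
    (2,2)@(5, 5): e=[16,8,8] → #
    (3,2)@(7, 5): e=[24,8,0] → ·  [on edge]
    (0,3)@(1, 7): e=[-8,24,16] → ·
    (1,3)@(3, 7): e=[0,24,8] → #  [on edge]
    (2,3)@(5, 7): e=[8,24,0] → ·  [on edge]
    (1,4)@(3, 9): e=[-8,40,0] → ·  [on edge]
    (2,4)@(5, 9): e=[0,40,-8] → ·  [on edge]
    (0,5)@(1, 11): e=[-24,56,0] → ·  [on edge]
    (3,5)@(7, 11): e=[0,56,-24] → ·  [on edge]
  covered (4 px):
    · · · · · · ·
    · · · · · · ·
    # # # · · · ·
    · # · · · · ·
    · · · · · · ·
    · · · · · · ·

Final: 8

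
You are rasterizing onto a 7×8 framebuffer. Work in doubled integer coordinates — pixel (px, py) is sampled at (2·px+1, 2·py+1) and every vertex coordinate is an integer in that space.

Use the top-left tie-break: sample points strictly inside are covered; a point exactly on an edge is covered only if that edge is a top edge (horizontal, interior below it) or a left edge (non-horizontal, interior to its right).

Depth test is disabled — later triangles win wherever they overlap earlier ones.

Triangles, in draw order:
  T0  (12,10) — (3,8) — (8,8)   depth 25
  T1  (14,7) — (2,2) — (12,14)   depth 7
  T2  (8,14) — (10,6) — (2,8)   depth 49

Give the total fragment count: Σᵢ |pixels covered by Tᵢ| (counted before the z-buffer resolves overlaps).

T0:
  2·area = 10
  edge (12, 10)→(3, 8): d=(-9,-2) top-left  bias=+0
  edge (3, 8)→(8, 8): d=(5,0) top-left  bias=+0
  edge (8, 8)→(12, 10): d=(4,2) right/bottom  bias=-1
    (4,4)@(9, 9): e=[3,5,2] → █
    (5,4)@(11, 9): e=[7,5,-2] → ·
    (4,5)@(9, 11): e=[-15,15,10] → ·
  covered (1 px):
    · · · · · · ·
    · · · · · · ·
    · · · · · · ·
    · · · · · · ·
    · · · · █ · ·
    · · · · · · ·
    · · · · · · ·
    · · · · · · ·
T1:
  2·area = 94  (B↔C swapped to make it positive)
  edge (14, 7)→(12, 14): d=(-2,7) right/bottom  bias=-1
  edge (12, 14)→(2, 2): d=(-10,-12) top-left  bias=+0
  edge (2, 2)→(14, 7): d=(12,5) right/bottom  bias=-1
    (1,1)@(3, 3): e=[85,2,7] → █
    (2,1)@(5, 3): e=[71,26,-3] → ·
    (1,2)@(3, 5): e=[81,-18,31] → ·
    (2,2)@(5, 5): e=[67,6,21] → █
    (3,2)@(7, 5): e=[53,30,11] → █
    (4,2)@(9, 5): e=[39,54,1] → █
    (5,2)@(11, 5): e=[25,78,-9] → ·
    (2,3)@(5, 7): e=[63,-14,45] → ·
    (3,3)@(7, 7): e=[49,10,35] → █
    (5,3)@(11, 7): e=[21,58,15] → █
    (6,3)@(13, 7): e=[7,82,5] → █
    (3,4)@(7, 9): e=[45,-10,59] → ·
  covered (12 px):
    · · · · · · ·
    · █ · · · · ·
    · · █ █ █ · ·
    · · · █ █ █ █
    · · · · █ █ █
    · · · · · █ ·
    · · · · · · ·
    · · · · · · ·
T2:
  2·area = 60  (B↔C swapped to make it positive)
  edge (8, 14)→(2, 8): d=(-6,-6) top-left  bias=+0
  edge (2, 8)→(10, 6): d=(8,-2) top-left  bias=+0
  edge (10, 6)→(8, 14): d=(-2,8) right/bottom  bias=-1
    (0,3)@(1, 7): e=[0,-10,70] → ·  [on edge]
    (3,3)@(7, 7): e=[36,2,22] → █
    (4,3)@(9, 7): e=[48,6,6] → █
    (5,3)@(11, 7): e=[60,10,-10] → ·
    (1,4)@(3, 9): e=[0,10,50] → █  [on edge]
    (2,4)@(5, 9): e=[12,14,34] → █
    (5,4)@(11, 9): e=[48,26,-14] → ·
    (1,5)@(3, 11): e=[-12,26,46] → ·
    (2,5)@(5, 11): e=[0,30,30] → █  [on edge]
    (4,5)@(9, 11): e=[24,38,-2] → ·
    (2,6)@(5, 13): e=[-12,46,26] → ·
    (3,6)@(7, 13): e=[0,50,10] → █  [on edge]
    (4,7)@(9, 15): e=[0,70,-10] → ·  [on edge]
  covered (9 px):
    · · · · · · ·
    · · · · · · ·
    · · · · · · ·
    · · · █ █ · ·
    · █ █ █ █ · ·
    · · █ █ · · ·
    · · · █ · · ·
    · · · · · · ·

Final: 22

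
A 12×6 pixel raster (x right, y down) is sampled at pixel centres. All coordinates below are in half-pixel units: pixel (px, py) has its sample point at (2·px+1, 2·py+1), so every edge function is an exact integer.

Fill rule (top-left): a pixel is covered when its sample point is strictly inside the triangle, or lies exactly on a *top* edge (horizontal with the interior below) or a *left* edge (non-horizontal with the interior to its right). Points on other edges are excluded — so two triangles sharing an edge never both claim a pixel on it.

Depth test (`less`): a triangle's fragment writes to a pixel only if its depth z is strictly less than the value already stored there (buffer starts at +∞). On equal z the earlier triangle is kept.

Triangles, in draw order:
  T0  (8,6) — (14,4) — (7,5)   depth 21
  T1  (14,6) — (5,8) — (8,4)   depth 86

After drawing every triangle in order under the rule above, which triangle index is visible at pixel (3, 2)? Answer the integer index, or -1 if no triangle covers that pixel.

T0:
  2·area = 8  (B↔C swapped to make it positive)
  edge (8, 6)→(7, 5): d=(-1,-1) top-left  bias=+0
  edge (7, 5)→(14, 4): d=(7,-1) top-left  bias=+0
  edge (14, 4)→(8, 6): d=(-6,2) right/bottom  bias=-1
    (1,0)@(3, 1): e=[0,-32,40] → ·  [on edge]
    (11,0)@(23, 1): e=[20,-12,0] → ·  [on edge]
    (2,1)@(5, 3): e=[0,-16,24] → ·  [on edge]
    (8,1)@(17, 3): e=[12,-4,0] → ·  [on edge]
    (10,1)@(21, 3): e=[16,0,-8] → ·  [on edge]
    (3,2)@(7, 5): e=[0,0,8] → █  [on edge]
    (4,2)@(9, 5): e=[2,2,4] → █
    (5,2)@(11, 5): e=[4,4,0] → ·  [on edge]
    (2,3)@(5, 7): e=[-4,12,0] → ·  [on edge]
    (3,3)@(7, 7): e=[-2,14,-4] → ·
    (4,3)@(9, 7): e=[0,16,-8] → ·  [on edge]
    (5,4)@(11, 9): e=[0,32,-24] → ·  [on edge]
    (6,5)@(13, 11): e=[0,48,-40] → ·  [on edge]
  covered (2 px):
    · · · · · · · · · · · ·
    · · · · · · · · · · · ·
    · · · █ █ · · · · · · ·
    · · · · · · · · · · · ·
    · · · · · · · · · · · ·
    · · · · · · · · · · · ·
T1:
  2·area = 30
  edge (14, 6)→(5, 8): d=(-9,2) right/bottom  bias=-1
  edge (5, 8)→(8, 4): d=(3,-4) top-left  bias=+0
  edge (8, 4)→(14, 6): d=(6,2) right/bottom  bias=-1
    (2,1)@(5, 3): e=[45,-15,0] → ·  [on edge]
    (4,2)@(9, 5): e=[19,7,4] → █
    (5,2)@(11, 5): e=[15,15,0] → ·  [on edge]
    (3,3)@(7, 7): e=[5,5,20] → █
    (5,3)@(11, 7): e=[-3,21,12] → ·
    (8,3)@(17, 7): e=[-15,45,0] → ·  [on edge]
    (3,4)@(7, 9): e=[-13,11,32] → ·
    (4,4)@(9, 9): e=[-17,19,28] → ·
    (11,4)@(23, 9): e=[-45,75,0] → ·  [on edge]
  covered (3 px):
    · · · · · · · · · · · ·
    · · · · · · · · · · · ·
    · · · · █ · · · · · · ·
    · · · █ █ · · · · · · ·
    · · · · · · · · · · · ·
    · · · · · · · · · · · ·

Z-buffer (winner per pixel, '.' = empty):
  . . . . . . . . . . . .
  . . . . . . . . . . . .
  . . . 0 0 . . . . . . .
  . . . 1 1 . . . . . . .
  . . . . . . . . . . . .
  . . . . . . . . . . . .

Final: 0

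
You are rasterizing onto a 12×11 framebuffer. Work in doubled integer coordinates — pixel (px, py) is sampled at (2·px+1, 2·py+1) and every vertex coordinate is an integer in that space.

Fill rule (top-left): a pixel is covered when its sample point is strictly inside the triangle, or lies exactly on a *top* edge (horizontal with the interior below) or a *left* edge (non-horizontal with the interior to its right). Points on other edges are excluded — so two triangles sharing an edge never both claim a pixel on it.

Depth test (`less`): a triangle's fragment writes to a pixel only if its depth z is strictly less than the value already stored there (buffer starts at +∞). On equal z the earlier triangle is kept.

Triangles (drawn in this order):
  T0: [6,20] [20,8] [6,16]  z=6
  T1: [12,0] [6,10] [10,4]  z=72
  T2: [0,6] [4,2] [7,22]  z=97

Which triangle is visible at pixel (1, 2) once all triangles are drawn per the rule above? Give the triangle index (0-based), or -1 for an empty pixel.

T0:
  2·area = 56  (B↔C swapped to make it positive)
  edge (6, 20)→(6, 16): d=(0,-4) top-left  bias=+0
  edge (6, 16)→(20, 8): d=(14,-8) top-left  bias=+0
  edge (20, 8)→(6, 20): d=(-14,12) right/bottom  bias=-1
    (7,5)@(15, 11): e=[36,2,18] → #
    (8,5)@(17, 11): e=[44,18,-6] → ·
    (6,6)@(13, 13): e=[28,14,14] → #
    (7,6)@(15, 13): e=[36,30,-10] → ·
    (4,7)@(9, 15): e=[12,10,34] → #
    (5,7)@(11, 15): e=[20,26,10] → #
    (6,7)@(13, 15): e=[28,42,-14] → ·
    (3,8)@(7, 17): e=[4,22,30] → #
    (5,8)@(11, 17): e=[20,54,-18] → ·
    (3,9)@(7, 19): e=[4,50,2] → #
    (4,9)@(9, 19): e=[12,66,-22] → ·
    (3,10)@(7, 21): e=[4,78,-26] → ·
  covered (7 px):
    · · · · · · · · · · · ·
    · · · · · · · · · · · ·
    · · · · · · · · · · · ·
    · · · · · · · · · · · ·
    · · · · · · · · · · · ·
    · · · · · · · # · · · ·
    · · · · · · # · · · · ·
    · · · · # # · · · · · ·
    · · · # # · · · · · · ·
    · · · # · · · · · · · ·
    · · · · · · · · · · · ·
T1:
  2·area = 4  (B↔C swapped to make it positive)
  edge (12, 0)→(10, 4): d=(-2,4) right/bottom  bias=-1
  edge (10, 4)→(6, 10): d=(-4,6) right/bottom  bias=-1
  edge (6, 10)→(12, 0): d=(6,-10) top-left  bias=+0
    (4,2)@(9, 5): e=[2,2,0] → #  [on edge]
    (5,2)@(11, 5): e=[-6,-10,20] → ·
    (4,3)@(9, 7): e=[-2,-6,12] → ·
    (1,7)@(3, 15): e=[6,-2,0] → ·  [on edge]
  covered (1 px):
    · · · · · · · · · · · ·
    · · · · · · · · · · · ·
    · · · · # · · · · · · ·
    · · · · · · · · · · · ·
    · · · · · · · · · · · ·
    · · · · · · · · · · · ·
    · · · · · · · · · · · ·
    · · · · · · · · · · · ·
    · · · · · · · · · · · ·
    · · · · · · · · · · · ·
    · · · · · · · · · · · ·
T2:
  2·area = 92
  edge (0, 6)→(4, 2): d=(4,-4) top-left  bias=+0
  edge (4, 2)→(7, 22): d=(3,20) right/bottom  bias=-1
  edge (7, 22)→(0, 6): d=(-7,-16) top-left  bias=+0
    (2,0)@(5, 1): e=[0,-23,115] → ·  [on edge]
    (1,1)@(3, 3): e=[0,23,69] → #  [on edge]
    (2,1)@(5, 3): e=[8,-17,101] → ·
    (0,2)@(1, 5): e=[0,69,23] → #  [on edge]
    (2,2)@(5, 5): e=[16,-11,87] → ·
    (0,3)@(1, 7): e=[8,75,9] → #
    (2,3)@(5, 7): e=[24,-5,73] → ·
    (0,4)@(1, 9): e=[16,81,-5] → ·
    (1,4)@(3, 9): e=[24,41,27] → #
    (2,4)@(5, 9): e=[32,1,59] → #
    (3,4)@(7, 9): e=[40,-39,91] → ·
    (1,5)@(3, 11): e=[32,47,13] → #
  covered (12 px):
    · · · · · · · · · · · ·
    · # · · · · · · · · · ·
    # # · · · · · · · · · ·
    # # · · · · · · · · · ·
    · # # · · · · · · · · ·
    · # # · · · · · · · · ·
    · · # · · · · · · · · ·
    · · # · · · · · · · · ·
    · · # · · · · · · · · ·
    · · · · · · · · · · · ·
    · · · · · · · · · · · ·

Z-buffer (winner per pixel, '.' = empty):
  . . . . . . . . . . . .
  . 2 . . . . . . . . . .
  2 2 . . 1 . . . . . . .
  2 2 . . . . . . . . . .
  . 2 2 . . . . . . . . .
  . 2 2 . . . . 0 . . . .
  . . 2 . . . 0 . . . . .
  . . 2 . 0 0 . . . . . .
  . . 2 0 0 . . . . . . .
  . . . 0 . . . . . . . .
  . . . . . . . . . . . .

Final: 2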